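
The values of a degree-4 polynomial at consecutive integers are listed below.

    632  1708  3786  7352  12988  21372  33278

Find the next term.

49576

D1: 1076, 2078, 3566, 5636, 8384, 11906
D2: 1002, 1488, 2070, 2748, 3522
D3: 486, 582, 678, 774
D4: 96, 96, 96
The fourth differences are constant (96).
774 + 96 = 870;  3522 + 870 = 4392;  11906 + 4392 = 16298;  33278 + 16298 = 49576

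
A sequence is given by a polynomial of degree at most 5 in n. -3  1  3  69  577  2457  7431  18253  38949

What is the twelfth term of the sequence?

Δ: 4, 2, 66, 508, 1880, 4974, 10822, 20696
Δ²: -2, 64, 442, 1372, 3094, 5848, 9874
Δ³: 66, 378, 930, 1722, 2754, 4026
Δ⁴: 312, 552, 792, 1032, 1272
Δ⁵: 240, 240, 240, 240
Constant fifth difference = 240, so extend:
1272 + 240 = 1512;  4026 + 1512 = 5538;  9874 + 5538 = 15412;  20696 + 15412 = 36108;  38949 + 36108 = 75057
1512 + 240 = 1752;  5538 + 1752 = 7290;  15412 + 7290 = 22702;  36108 + 22702 = 58810;  75057 + 58810 = 133867
1752 + 240 = 1992;  7290 + 1992 = 9282;  22702 + 9282 = 31984;  58810 + 31984 = 90794;  133867 + 90794 = 224661

224661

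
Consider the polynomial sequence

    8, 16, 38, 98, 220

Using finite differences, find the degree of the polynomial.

8, 22, 60, 122
14, 38, 62
24, 24
The third differences are constant, so the polynomial has degree 3.

3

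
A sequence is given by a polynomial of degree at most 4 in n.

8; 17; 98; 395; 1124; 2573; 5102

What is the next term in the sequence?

9143

D1: 9  81  297  729  1449  2529
D2: 72  216  432  720  1080
D3: 144  216  288  360
D4: 72  72  72
Constant fourth difference = 72, so extend:
360 + 72 = 432;  1080 + 432 = 1512;  2529 + 1512 = 4041;  5102 + 4041 = 9143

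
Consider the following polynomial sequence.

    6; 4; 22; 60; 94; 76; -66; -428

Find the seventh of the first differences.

-362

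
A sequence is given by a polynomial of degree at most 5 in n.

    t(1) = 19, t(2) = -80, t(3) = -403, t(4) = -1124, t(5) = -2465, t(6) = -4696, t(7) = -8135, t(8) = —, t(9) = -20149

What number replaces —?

-13148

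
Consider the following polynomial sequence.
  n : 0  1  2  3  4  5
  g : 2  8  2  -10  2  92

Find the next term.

D1: 6, -6, -12, 12, 90
D2: -12, -6, 24, 78
D3: 6, 30, 54
D4: 24, 24
Constant fourth difference = 24, so extend:
54 + 24 = 78;  78 + 78 = 156;  90 + 156 = 246;  92 + 246 = 338

338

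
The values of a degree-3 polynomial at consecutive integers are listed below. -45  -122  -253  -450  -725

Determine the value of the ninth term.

-2845

D1: -77, -131, -197, -275
D2: -54, -66, -78
D3: -12, -12
Constant third difference = -12, so extend:
-78 − 12 = -90;  -275 − 90 = -365;  -725 − 365 = -1090
-90 − 12 = -102;  -365 − 102 = -467;  -1090 − 467 = -1557
-102 − 12 = -114;  -467 − 114 = -581;  -1557 − 581 = -2138
-114 − 12 = -126;  -581 − 126 = -707;  -2138 − 707 = -2845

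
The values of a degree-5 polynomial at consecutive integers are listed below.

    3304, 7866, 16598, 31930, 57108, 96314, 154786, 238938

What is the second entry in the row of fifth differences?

120

Δ: 4562, 8732, 15332, 25178, 39206, 58472, 84152
Δ²: 4170, 6600, 9846, 14028, 19266, 25680
Δ³: 2430, 3246, 4182, 5238, 6414
Δ⁴: 816, 936, 1056, 1176
Δ⁵: 120, 120, 120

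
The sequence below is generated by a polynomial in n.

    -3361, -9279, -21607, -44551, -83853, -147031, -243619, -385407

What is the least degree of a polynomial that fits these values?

D1: -5918, -12328, -22944, -39302, -63178, -96588, -141788
D2: -6410, -10616, -16358, -23876, -33410, -45200
D3: -4206, -5742, -7518, -9534, -11790
D4: -1536, -1776, -2016, -2256
D5: -240, -240, -240
The fifth differences are constant, so the polynomial has degree 5.

5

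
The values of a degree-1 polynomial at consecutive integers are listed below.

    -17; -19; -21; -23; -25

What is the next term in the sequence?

Δ: -2 , -2 , -2 , -2
First differences constant at -2.
-25 − 2 = -27

-27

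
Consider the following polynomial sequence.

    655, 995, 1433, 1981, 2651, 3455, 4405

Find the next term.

5513

340 , 438 , 548 , 670 , 804 , 950
98 , 110 , 122 , 134 , 146
12 , 12 , 12 , 12
Third differences constant at 12.
146 + 12 = 158;  950 + 158 = 1108;  4405 + 1108 = 5513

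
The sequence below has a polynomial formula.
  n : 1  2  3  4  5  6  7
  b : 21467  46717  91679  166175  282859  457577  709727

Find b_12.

4104887

D1: 25250, 44962, 74496, 116684, 174718, 252150
D2: 19712, 29534, 42188, 58034, 77432
D3: 9822, 12654, 15846, 19398
D4: 2832, 3192, 3552
D5: 360, 360
Constant fifth difference = 360, so extend:
3552 + 360 = 3912;  19398 + 3912 = 23310;  77432 + 23310 = 100742;  252150 + 100742 = 352892;  709727 + 352892 = 1062619
3912 + 360 = 4272;  23310 + 4272 = 27582;  100742 + 27582 = 128324;  352892 + 128324 = 481216;  1062619 + 481216 = 1543835
4272 + 360 = 4632;  27582 + 4632 = 32214;  128324 + 32214 = 160538;  481216 + 160538 = 641754;  1543835 + 641754 = 2185589
4632 + 360 = 4992;  32214 + 4992 = 37206;  160538 + 37206 = 197744;  641754 + 197744 = 839498;  2185589 + 839498 = 3025087
4992 + 360 = 5352;  37206 + 5352 = 42558;  197744 + 42558 = 240302;  839498 + 240302 = 1079800;  3025087 + 1079800 = 4104887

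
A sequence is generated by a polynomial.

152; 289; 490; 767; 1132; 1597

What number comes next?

First differences: 137, 201, 277, 365, 465
Second differences: 64, 76, 88, 100
Third differences: 12, 12, 12
Third differences constant at 12.
100 + 12 = 112;  465 + 112 = 577;  1597 + 577 = 2174

2174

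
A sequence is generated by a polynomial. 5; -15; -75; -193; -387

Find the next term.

-675

-20, -60, -118, -194
-40, -58, -76
-18, -18
Third differences constant at -18.
-76 − 18 = -94;  -194 − 94 = -288;  -387 − 288 = -675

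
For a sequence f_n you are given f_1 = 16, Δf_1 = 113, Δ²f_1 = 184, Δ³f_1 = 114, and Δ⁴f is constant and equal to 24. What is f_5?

Build the table forward from the leading diagonal:
D4: 24  24  24  24  24
D3: 114  138  162  186  210
D2: 184  298  436  598  784
D1: 113  297  595  1031  1629
f: 16  129  426  1021  2052

2052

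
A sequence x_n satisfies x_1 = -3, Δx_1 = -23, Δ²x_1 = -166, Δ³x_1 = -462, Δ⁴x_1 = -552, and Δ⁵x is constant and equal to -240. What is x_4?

-1032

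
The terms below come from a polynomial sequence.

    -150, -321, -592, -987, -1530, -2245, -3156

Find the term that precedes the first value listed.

-55

D1: -171, -271, -395, -543, -715, -911
D2: -100, -124, -148, -172, -196
D3: -24, -24, -24, -24
The third differences are constant at -24.
Work back: -100 + 24 = -76;  -171 + 76 = -95;  -150 + 95 = -55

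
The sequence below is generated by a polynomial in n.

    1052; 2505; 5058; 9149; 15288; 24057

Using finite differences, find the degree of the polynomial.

First differences: 1453, 2553, 4091, 6139, 8769
Second differences: 1100, 1538, 2048, 2630
Third differences: 438, 510, 582
Fourth differences: 72, 72
The fourth differences are constant, so the polynomial has degree 4.

4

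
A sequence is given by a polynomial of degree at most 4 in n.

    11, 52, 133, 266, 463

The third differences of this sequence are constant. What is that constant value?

12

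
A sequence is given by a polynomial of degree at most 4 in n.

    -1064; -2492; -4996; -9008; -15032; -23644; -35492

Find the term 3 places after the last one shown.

First differences: -1428 , -2504 , -4012 , -6024 , -8612 , -11848
Second differences: -1076 , -1508 , -2012 , -2588 , -3236
Third differences: -432 , -504 , -576 , -648
Fourth differences: -72 , -72 , -72
Fourth differences constant at -72.
-648 − 72 = -720;  -3236 − 720 = -3956;  -11848 − 3956 = -15804;  -35492 − 15804 = -51296
-720 − 72 = -792;  -3956 − 792 = -4748;  -15804 − 4748 = -20552;  -51296 − 20552 = -71848
-792 − 72 = -864;  -4748 − 864 = -5612;  -20552 − 5612 = -26164;  -71848 − 26164 = -98012

-98012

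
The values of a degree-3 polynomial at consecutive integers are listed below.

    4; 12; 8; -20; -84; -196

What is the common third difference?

-12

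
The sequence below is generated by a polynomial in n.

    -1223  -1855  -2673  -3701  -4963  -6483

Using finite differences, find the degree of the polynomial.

First differences: -632, -818, -1028, -1262, -1520
Second differences: -186, -210, -234, -258
Third differences: -24, -24, -24
The third differences are constant, so the polynomial has degree 3.

3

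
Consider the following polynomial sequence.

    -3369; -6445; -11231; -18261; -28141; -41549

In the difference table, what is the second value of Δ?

-4786

First differences: -3076, -4786, -7030, -9880, -13408
Second differences: -1710, -2244, -2850, -3528
Third differences: -534, -606, -678
Fourth differences: -72, -72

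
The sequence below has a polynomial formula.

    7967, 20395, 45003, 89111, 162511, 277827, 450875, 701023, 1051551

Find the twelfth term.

3004455

First differences: 12428 , 24608 , 44108 , 73400 , 115316 , 173048 , 250148 , 350528
Second differences: 12180 , 19500 , 29292 , 41916 , 57732 , 77100 , 100380
Third differences: 7320 , 9792 , 12624 , 15816 , 19368 , 23280
Fourth differences: 2472 , 2832 , 3192 , 3552 , 3912
Fifth differences: 360 , 360 , 360 , 360
Constant fifth difference = 360, so extend:
3912 + 360 = 4272;  23280 + 4272 = 27552;  100380 + 27552 = 127932;  350528 + 127932 = 478460;  1051551 + 478460 = 1530011
4272 + 360 = 4632;  27552 + 4632 = 32184;  127932 + 32184 = 160116;  478460 + 160116 = 638576;  1530011 + 638576 = 2168587
4632 + 360 = 4992;  32184 + 4992 = 37176;  160116 + 37176 = 197292;  638576 + 197292 = 835868;  2168587 + 835868 = 3004455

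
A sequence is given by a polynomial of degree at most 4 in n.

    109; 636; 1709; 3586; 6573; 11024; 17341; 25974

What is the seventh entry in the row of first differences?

8633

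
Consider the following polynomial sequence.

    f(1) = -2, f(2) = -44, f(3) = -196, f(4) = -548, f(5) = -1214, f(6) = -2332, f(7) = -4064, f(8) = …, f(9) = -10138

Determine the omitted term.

-6596

Using the first 7 terms:
-42  -152  -352  -666  -1118  -1732
-110  -200  -314  -452  -614
-90  -114  -138  -162
-24  -24  -24
Constant fourth difference = -24.
Extend forward: -162 − 24 = -186;  -614 − 186 = -800;  -1732 − 800 = -2532;  -4064 − 2532 = -6596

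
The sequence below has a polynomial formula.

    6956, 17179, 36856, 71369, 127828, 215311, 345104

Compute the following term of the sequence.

10223 , 19677 , 34513 , 56459 , 87483 , 129793
9454 , 14836 , 21946 , 31024 , 42310
5382 , 7110 , 9078 , 11286
1728 , 1968 , 2208
240 , 240
Fifth differences constant at 240.
2208 + 240 = 2448;  11286 + 2448 = 13734;  42310 + 13734 = 56044;  129793 + 56044 = 185837;  345104 + 185837 = 530941

530941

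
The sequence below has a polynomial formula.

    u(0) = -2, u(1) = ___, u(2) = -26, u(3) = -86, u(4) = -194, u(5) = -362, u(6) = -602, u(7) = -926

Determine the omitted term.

Using the last 6 terms:
D1: -60, -108, -168, -240, -324
D2: -48, -60, -72, -84
D3: -12, -12, -12
Constant third difference = -12.
Extend backward: -48 + 12 = -36;  -60 + 36 = -24;  -26 + 24 = -2

-2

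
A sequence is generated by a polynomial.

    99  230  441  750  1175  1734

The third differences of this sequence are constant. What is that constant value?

D1: 131, 211, 309, 425, 559
D2: 80, 98, 116, 134
D3: 18, 18, 18

18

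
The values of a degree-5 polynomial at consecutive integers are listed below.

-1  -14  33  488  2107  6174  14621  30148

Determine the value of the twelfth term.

D1: -13, 47, 455, 1619, 4067, 8447, 15527
D2: 60, 408, 1164, 2448, 4380, 7080
D3: 348, 756, 1284, 1932, 2700
D4: 408, 528, 648, 768
D5: 120, 120, 120
Constant fifth difference = 120, so extend:
768 + 120 = 888;  2700 + 888 = 3588;  7080 + 3588 = 10668;  15527 + 10668 = 26195;  30148 + 26195 = 56343
888 + 120 = 1008;  3588 + 1008 = 4596;  10668 + 4596 = 15264;  26195 + 15264 = 41459;  56343 + 41459 = 97802
1008 + 120 = 1128;  4596 + 1128 = 5724;  15264 + 5724 = 20988;  41459 + 20988 = 62447;  97802 + 62447 = 160249
1128 + 120 = 1248;  5724 + 1248 = 6972;  20988 + 6972 = 27960;  62447 + 27960 = 90407;  160249 + 90407 = 250656

250656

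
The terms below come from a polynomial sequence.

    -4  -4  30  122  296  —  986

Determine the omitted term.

Using the first 5 terms:
First differences: 0  34  92  174
Second differences: 34  58  82
Third differences: 24  24
Constant third difference = 24.
Extend forward: 82 + 24 = 106;  174 + 106 = 280;  296 + 280 = 576

576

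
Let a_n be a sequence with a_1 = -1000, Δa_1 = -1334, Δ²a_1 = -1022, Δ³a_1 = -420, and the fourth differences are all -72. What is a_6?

Build the table forward from the leading diagonal:
D4: -72, -72, -72, -72, -72, -72
D3: -420, -492, -564, -636, -708, -780
D2: -1022, -1442, -1934, -2498, -3134, -3842
D1: -1334, -2356, -3798, -5732, -8230, -11364
a: -1000, -2334, -4690, -8488, -14220, -22450

-22450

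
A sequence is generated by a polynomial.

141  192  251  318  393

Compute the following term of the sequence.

D1: 51 , 59 , 67 , 75
D2: 8 , 8 , 8
Second differences constant at 8.
75 + 8 = 83;  393 + 83 = 476

476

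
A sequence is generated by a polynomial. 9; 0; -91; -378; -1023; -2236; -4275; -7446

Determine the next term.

First differences: -9, -91, -287, -645, -1213, -2039, -3171
Second differences: -82, -196, -358, -568, -826, -1132
Third differences: -114, -162, -210, -258, -306
Fourth differences: -48, -48, -48, -48
The fourth differences are constant (-48).
-306 − 48 = -354;  -1132 − 354 = -1486;  -3171 − 1486 = -4657;  -7446 − 4657 = -12103

-12103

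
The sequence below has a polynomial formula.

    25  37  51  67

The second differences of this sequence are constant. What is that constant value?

2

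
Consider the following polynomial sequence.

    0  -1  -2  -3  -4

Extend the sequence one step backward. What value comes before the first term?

-1  -1  -1  -1
The first differences are constant at -1.
Work back: 0 + 1 = 1

1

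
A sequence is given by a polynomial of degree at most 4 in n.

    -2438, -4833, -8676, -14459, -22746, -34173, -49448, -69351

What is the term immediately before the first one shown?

-2395  -3843  -5783  -8287  -11427  -15275  -19903
-1448  -1940  -2504  -3140  -3848  -4628
-492  -564  -636  -708  -780
-72  -72  -72  -72
The fourth differences are constant at -72.
Work back: -492 + 72 = -420;  -1448 + 420 = -1028;  -2395 + 1028 = -1367;  -2438 + 1367 = -1071

-1071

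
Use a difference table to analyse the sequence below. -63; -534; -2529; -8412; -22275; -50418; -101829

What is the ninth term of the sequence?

Δ: -471  -1995  -5883  -13863  -28143  -51411
Δ²: -1524  -3888  -7980  -14280  -23268
Δ³: -2364  -4092  -6300  -8988
Δ⁴: -1728  -2208  -2688
Δ⁵: -480  -480
The fifth differences are constant (-480).
-2688 − 480 = -3168;  -8988 − 3168 = -12156;  -23268 − 12156 = -35424;  -51411 − 35424 = -86835;  -101829 − 86835 = -188664
-3168 − 480 = -3648;  -12156 − 3648 = -15804;  -35424 − 15804 = -51228;  -86835 − 51228 = -138063;  -188664 − 138063 = -326727

-326727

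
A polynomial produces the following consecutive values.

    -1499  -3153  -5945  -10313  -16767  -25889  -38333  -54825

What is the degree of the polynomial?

-1654, -2792, -4368, -6454, -9122, -12444, -16492
-1138, -1576, -2086, -2668, -3322, -4048
-438, -510, -582, -654, -726
-72, -72, -72, -72
The fourth differences are constant, so the polynomial has degree 4.

4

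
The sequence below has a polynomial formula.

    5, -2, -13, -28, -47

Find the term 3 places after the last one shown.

-7  -11  -15  -19
-4  -4  -4
The second differences are constant (-4).
-19 − 4 = -23;  -47 − 23 = -70
-23 − 4 = -27;  -70 − 27 = -97
-27 − 4 = -31;  -97 − 31 = -128

-128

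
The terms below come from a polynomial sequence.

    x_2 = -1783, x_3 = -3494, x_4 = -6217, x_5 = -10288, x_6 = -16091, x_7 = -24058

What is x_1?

-796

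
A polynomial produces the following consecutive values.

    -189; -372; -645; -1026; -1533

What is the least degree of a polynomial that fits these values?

3

Δ: -183, -273, -381, -507
Δ²: -90, -108, -126
Δ³: -18, -18
The third differences are constant, so the polynomial has degree 3.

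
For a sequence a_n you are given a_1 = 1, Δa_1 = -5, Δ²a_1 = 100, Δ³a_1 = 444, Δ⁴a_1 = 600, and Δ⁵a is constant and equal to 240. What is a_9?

Build the table forward from the leading diagonal:
Δ⁵: 240  240  240  240  240  240  240  240  240
Δ⁴: 600  840  1080  1320  1560  1800  2040  2280  2520
Δ³: 444  1044  1884  2964  4284  5844  7644  9684  11964
Δ²: 100  544  1588  3472  6436  10720  16564  24208  33892
Δ: -5  95  639  2227  5699  12135  22855  39419  63627
a: 1  -4  91  730  2957  8656  20791  43646  83065

83065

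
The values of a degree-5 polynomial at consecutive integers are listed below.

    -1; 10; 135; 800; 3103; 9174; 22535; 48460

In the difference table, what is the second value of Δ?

125

First differences: 11, 125, 665, 2303, 6071, 13361, 25925
Second differences: 114, 540, 1638, 3768, 7290, 12564
Third differences: 426, 1098, 2130, 3522, 5274
Fourth differences: 672, 1032, 1392, 1752
Fifth differences: 360, 360, 360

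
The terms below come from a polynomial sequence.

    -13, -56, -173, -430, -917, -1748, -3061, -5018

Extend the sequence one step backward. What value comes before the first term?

-2

-43, -117, -257, -487, -831, -1313, -1957
-74, -140, -230, -344, -482, -644
-66, -90, -114, -138, -162
-24, -24, -24, -24
The fourth differences are constant at -24.
Work back: -66 + 24 = -42;  -74 + 42 = -32;  -43 + 32 = -11;  -13 + 11 = -2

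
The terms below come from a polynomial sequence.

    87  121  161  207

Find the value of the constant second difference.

D1: 34, 40, 46
D2: 6, 6

6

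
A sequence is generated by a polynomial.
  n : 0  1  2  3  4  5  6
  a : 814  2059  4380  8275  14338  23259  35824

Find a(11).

187539

D1: 1245, 2321, 3895, 6063, 8921, 12565
D2: 1076, 1574, 2168, 2858, 3644
D3: 498, 594, 690, 786
D4: 96, 96, 96
Constant fourth difference = 96, so extend:
786 + 96 = 882;  3644 + 882 = 4526;  12565 + 4526 = 17091;  35824 + 17091 = 52915
882 + 96 = 978;  4526 + 978 = 5504;  17091 + 5504 = 22595;  52915 + 22595 = 75510
978 + 96 = 1074;  5504 + 1074 = 6578;  22595 + 6578 = 29173;  75510 + 29173 = 104683
1074 + 96 = 1170;  6578 + 1170 = 7748;  29173 + 7748 = 36921;  104683 + 36921 = 141604
1170 + 96 = 1266;  7748 + 1266 = 9014;  36921 + 9014 = 45935;  141604 + 45935 = 187539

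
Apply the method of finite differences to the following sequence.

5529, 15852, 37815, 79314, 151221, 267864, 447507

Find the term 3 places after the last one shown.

D1: 10323  21963  41499  71907  116643  179643
D2: 11640  19536  30408  44736  63000
D3: 7896  10872  14328  18264
D4: 2976  3456  3936
D5: 480  480
Fifth differences constant at 480.
3936 + 480 = 4416;  18264 + 4416 = 22680;  63000 + 22680 = 85680;  179643 + 85680 = 265323;  447507 + 265323 = 712830
4416 + 480 = 4896;  22680 + 4896 = 27576;  85680 + 27576 = 113256;  265323 + 113256 = 378579;  712830 + 378579 = 1091409
4896 + 480 = 5376;  27576 + 5376 = 32952;  113256 + 32952 = 146208;  378579 + 146208 = 524787;  1091409 + 524787 = 1616196

1616196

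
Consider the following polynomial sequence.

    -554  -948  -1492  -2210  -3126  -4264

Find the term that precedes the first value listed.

-286

First differences: -394, -544, -718, -916, -1138
Second differences: -150, -174, -198, -222
Third differences: -24, -24, -24
The third differences are constant at -24.
Work back: -150 + 24 = -126;  -394 + 126 = -268;  -554 + 268 = -286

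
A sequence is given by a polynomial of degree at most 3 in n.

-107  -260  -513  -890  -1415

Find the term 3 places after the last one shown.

Δ: -153, -253, -377, -525
Δ²: -100, -124, -148
Δ³: -24, -24
The third differences are constant (-24).
-148 − 24 = -172;  -525 − 172 = -697;  -1415 − 697 = -2112
-172 − 24 = -196;  -697 − 196 = -893;  -2112 − 893 = -3005
-196 − 24 = -220;  -893 − 220 = -1113;  -3005 − 1113 = -4118

-4118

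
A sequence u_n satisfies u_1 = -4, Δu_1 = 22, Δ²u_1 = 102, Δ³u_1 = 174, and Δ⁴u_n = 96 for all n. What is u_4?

542

Build the table forward from the leading diagonal:
Δ⁴: 96, 96, 96, 96
Δ³: 174, 270, 366, 462
Δ²: 102, 276, 546, 912
Δ: 22, 124, 400, 946
u: -4, 18, 142, 542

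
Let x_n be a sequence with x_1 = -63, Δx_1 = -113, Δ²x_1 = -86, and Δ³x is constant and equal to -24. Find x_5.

-1127

Build the table forward from the leading diagonal:
D3: -24, -24, -24, -24, -24
D2: -86, -110, -134, -158, -182
D1: -113, -199, -309, -443, -601
x: -63, -176, -375, -684, -1127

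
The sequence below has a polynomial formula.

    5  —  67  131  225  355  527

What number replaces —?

Using the last 5 terms:
D1: 64  94  130  172
D2: 30  36  42
D3: 6  6
Constant third difference = 6.
Extend backward: 30 − 6 = 24;  64 − 24 = 40;  67 − 40 = 27

27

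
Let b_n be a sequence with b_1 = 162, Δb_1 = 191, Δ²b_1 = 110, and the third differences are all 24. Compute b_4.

Build the table forward from the leading diagonal:
Δ³: 24  24  24  24
Δ²: 110  134  158  182
Δ: 191  301  435  593
b: 162  353  654  1089

1089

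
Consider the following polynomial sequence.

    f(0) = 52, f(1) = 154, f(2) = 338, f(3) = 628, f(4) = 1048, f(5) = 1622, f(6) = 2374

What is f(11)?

9644

First differences: 102, 184, 290, 420, 574, 752
Second differences: 82, 106, 130, 154, 178
Third differences: 24, 24, 24, 24
Third differences constant at 24.
178 + 24 = 202;  752 + 202 = 954;  2374 + 954 = 3328
202 + 24 = 226;  954 + 226 = 1180;  3328 + 1180 = 4508
226 + 24 = 250;  1180 + 250 = 1430;  4508 + 1430 = 5938
250 + 24 = 274;  1430 + 274 = 1704;  5938 + 1704 = 7642
274 + 24 = 298;  1704 + 298 = 2002;  7642 + 2002 = 9644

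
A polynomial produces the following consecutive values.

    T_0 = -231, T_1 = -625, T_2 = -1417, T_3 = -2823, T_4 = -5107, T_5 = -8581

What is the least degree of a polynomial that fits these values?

4

Δ: -394, -792, -1406, -2284, -3474
Δ²: -398, -614, -878, -1190
Δ³: -216, -264, -312
Δ⁴: -48, -48
The fourth differences are constant, so the polynomial has degree 4.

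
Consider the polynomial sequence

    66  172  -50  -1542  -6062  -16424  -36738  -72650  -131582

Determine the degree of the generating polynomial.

Δ: 106, -222, -1492, -4520, -10362, -20314, -35912, -58932
Δ²: -328, -1270, -3028, -5842, -9952, -15598, -23020
Δ³: -942, -1758, -2814, -4110, -5646, -7422
Δ⁴: -816, -1056, -1296, -1536, -1776
Δ⁵: -240, -240, -240, -240
The fifth differences are constant, so the polynomial has degree 5.

5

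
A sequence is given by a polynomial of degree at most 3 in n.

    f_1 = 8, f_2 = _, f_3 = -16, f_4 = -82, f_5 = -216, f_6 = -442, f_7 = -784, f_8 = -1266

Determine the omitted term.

6

Using the last 6 terms:
D1: -66  -134  -226  -342  -482
D2: -68  -92  -116  -140
D3: -24  -24  -24
Constant third difference = -24.
Extend backward: -68 + 24 = -44;  -66 + 44 = -22;  -16 + 22 = 6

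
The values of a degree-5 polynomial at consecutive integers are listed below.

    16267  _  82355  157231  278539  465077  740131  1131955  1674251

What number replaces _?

Using the last 7 terms:
D1: 74876, 121308, 186538, 275054, 391824, 542296
D2: 46432, 65230, 88516, 116770, 150472
D3: 18798, 23286, 28254, 33702
D4: 4488, 4968, 5448
D5: 480, 480
Constant fifth difference = 480.
Extend backward: 4488 − 480 = 4008;  18798 − 4008 = 14790;  46432 − 14790 = 31642;  74876 − 31642 = 43234;  82355 − 43234 = 39121

39121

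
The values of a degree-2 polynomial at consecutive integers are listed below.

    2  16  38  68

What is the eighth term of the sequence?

268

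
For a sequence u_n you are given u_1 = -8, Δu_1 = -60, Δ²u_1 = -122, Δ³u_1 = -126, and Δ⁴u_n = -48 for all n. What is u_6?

-3028

Build the table forward from the leading diagonal:
D4: -48  -48  -48  -48  -48  -48
D3: -126  -174  -222  -270  -318  -366
D2: -122  -248  -422  -644  -914  -1232
D1: -60  -182  -430  -852  -1496  -2410
u: -8  -68  -250  -680  -1532  -3028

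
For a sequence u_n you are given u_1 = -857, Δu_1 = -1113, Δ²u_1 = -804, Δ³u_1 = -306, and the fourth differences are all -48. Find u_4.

Build the table forward from the leading diagonal:
Δ⁴: -48, -48, -48, -48
Δ³: -306, -354, -402, -450
Δ²: -804, -1110, -1464, -1866
Δ: -1113, -1917, -3027, -4491
u: -857, -1970, -3887, -6914

-6914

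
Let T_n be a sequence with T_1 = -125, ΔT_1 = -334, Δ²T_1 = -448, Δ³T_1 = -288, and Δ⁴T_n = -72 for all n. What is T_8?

-24471

Build the table forward from the leading diagonal:
Δ⁴: -72  -72  -72  -72  -72  -72  -72  -72
Δ³: -288  -360  -432  -504  -576  -648  -720  -792
Δ²: -448  -736  -1096  -1528  -2032  -2608  -3256  -3976
Δ: -334  -782  -1518  -2614  -4142  -6174  -8782  -12038
T: -125  -459  -1241  -2759  -5373  -9515  -15689  -24471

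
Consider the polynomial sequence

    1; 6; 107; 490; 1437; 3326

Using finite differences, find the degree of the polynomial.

4

First differences: 5, 101, 383, 947, 1889
Second differences: 96, 282, 564, 942
Third differences: 186, 282, 378
Fourth differences: 96, 96
The fourth differences are constant, so the polynomial has degree 4.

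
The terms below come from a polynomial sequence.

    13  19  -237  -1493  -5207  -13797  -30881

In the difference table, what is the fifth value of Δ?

-8590

Δ: 6, -256, -1256, -3714, -8590, -17084
Δ²: -262, -1000, -2458, -4876, -8494
Δ³: -738, -1458, -2418, -3618
Δ⁴: -720, -960, -1200
Δ⁵: -240, -240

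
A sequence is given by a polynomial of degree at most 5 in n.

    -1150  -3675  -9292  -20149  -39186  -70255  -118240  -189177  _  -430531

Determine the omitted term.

Using the first 8 terms:
First differences: -2525, -5617, -10857, -19037, -31069, -47985, -70937
Second differences: -3092, -5240, -8180, -12032, -16916, -22952
Third differences: -2148, -2940, -3852, -4884, -6036
Fourth differences: -792, -912, -1032, -1152
Fifth differences: -120, -120, -120
Constant fifth difference = -120.
Extend forward: -1152 − 120 = -1272;  -6036 − 1272 = -7308;  -22952 − 7308 = -30260;  -70937 − 30260 = -101197;  -189177 − 101197 = -290374

-290374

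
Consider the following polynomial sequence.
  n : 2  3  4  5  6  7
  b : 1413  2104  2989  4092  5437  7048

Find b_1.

Δ: 691  885  1103  1345  1611
Δ²: 194  218  242  266
Δ³: 24  24  24
The third differences are constant at 24.
Work back: 194 − 24 = 170;  691 − 170 = 521;  1413 − 521 = 892

892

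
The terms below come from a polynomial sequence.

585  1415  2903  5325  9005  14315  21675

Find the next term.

D1: 830, 1488, 2422, 3680, 5310, 7360
D2: 658, 934, 1258, 1630, 2050
D3: 276, 324, 372, 420
D4: 48, 48, 48
Constant fourth difference = 48, so extend:
420 + 48 = 468;  2050 + 468 = 2518;  7360 + 2518 = 9878;  21675 + 9878 = 31553

31553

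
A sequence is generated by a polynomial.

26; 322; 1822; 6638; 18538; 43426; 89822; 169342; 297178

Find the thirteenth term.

1747562

D1: 296, 1500, 4816, 11900, 24888, 46396, 79520, 127836
D2: 1204, 3316, 7084, 12988, 21508, 33124, 48316
D3: 2112, 3768, 5904, 8520, 11616, 15192
D4: 1656, 2136, 2616, 3096, 3576
D5: 480, 480, 480, 480
Constant fifth difference = 480, so extend:
3576 + 480 = 4056;  15192 + 4056 = 19248;  48316 + 19248 = 67564;  127836 + 67564 = 195400;  297178 + 195400 = 492578
4056 + 480 = 4536;  19248 + 4536 = 23784;  67564 + 23784 = 91348;  195400 + 91348 = 286748;  492578 + 286748 = 779326
4536 + 480 = 5016;  23784 + 5016 = 28800;  91348 + 28800 = 120148;  286748 + 120148 = 406896;  779326 + 406896 = 1186222
5016 + 480 = 5496;  28800 + 5496 = 34296;  120148 + 34296 = 154444;  406896 + 154444 = 561340;  1186222 + 561340 = 1747562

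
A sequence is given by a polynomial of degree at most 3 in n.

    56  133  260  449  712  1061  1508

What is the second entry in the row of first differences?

127

Δ: 77, 127, 189, 263, 349, 447
Δ²: 50, 62, 74, 86, 98
Δ³: 12, 12, 12, 12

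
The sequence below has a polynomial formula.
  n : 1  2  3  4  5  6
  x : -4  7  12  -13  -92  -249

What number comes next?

-508

D1: 11 , 5 , -25 , -79 , -157
D2: -6 , -30 , -54 , -78
D3: -24 , -24 , -24
Constant third difference = -24, so extend:
-78 − 24 = -102;  -157 − 102 = -259;  -249 − 259 = -508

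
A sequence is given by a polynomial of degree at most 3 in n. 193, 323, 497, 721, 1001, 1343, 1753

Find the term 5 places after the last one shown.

5033

D1: 130, 174, 224, 280, 342, 410
D2: 44, 50, 56, 62, 68
D3: 6, 6, 6, 6
Constant third difference = 6, so extend:
68 + 6 = 74;  410 + 74 = 484;  1753 + 484 = 2237
74 + 6 = 80;  484 + 80 = 564;  2237 + 564 = 2801
80 + 6 = 86;  564 + 86 = 650;  2801 + 650 = 3451
86 + 6 = 92;  650 + 92 = 742;  3451 + 742 = 4193
92 + 6 = 98;  742 + 98 = 840;  4193 + 840 = 5033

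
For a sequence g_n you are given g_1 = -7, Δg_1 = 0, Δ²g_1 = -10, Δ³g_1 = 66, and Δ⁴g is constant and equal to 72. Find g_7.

2243

Build the table forward from the leading diagonal:
Δ⁴: 72  72  72  72  72  72  72
Δ³: 66  138  210  282  354  426  498
Δ²: -10  56  194  404  686  1040  1466
Δ: 0  -10  46  240  644  1330  2370
g: -7  -7  -17  29  269  913  2243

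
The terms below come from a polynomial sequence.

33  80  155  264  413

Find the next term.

608

D1: 47 , 75 , 109 , 149
D2: 28 , 34 , 40
D3: 6 , 6
Third differences constant at 6.
40 + 6 = 46;  149 + 46 = 195;  413 + 195 = 608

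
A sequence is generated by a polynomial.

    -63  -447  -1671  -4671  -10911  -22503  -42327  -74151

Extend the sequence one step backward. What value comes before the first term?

9

-384, -1224, -3000, -6240, -11592, -19824, -31824
-840, -1776, -3240, -5352, -8232, -12000
-936, -1464, -2112, -2880, -3768
-528, -648, -768, -888
-120, -120, -120
The fifth differences are constant at -120.
Work back: -528 + 120 = -408;  -936 + 408 = -528;  -840 + 528 = -312;  -384 + 312 = -72;  -63 + 72 = 9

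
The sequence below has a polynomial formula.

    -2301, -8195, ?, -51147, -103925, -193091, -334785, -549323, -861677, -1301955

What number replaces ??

-22313

Using the last 7 terms:
-52778, -89166, -141694, -214538, -312354, -440278
-36388, -52528, -72844, -97816, -127924
-16140, -20316, -24972, -30108
-4176, -4656, -5136
-480, -480
Constant fifth difference = -480.
Extend backward: -4176 + 480 = -3696;  -16140 + 3696 = -12444;  -36388 + 12444 = -23944;  -52778 + 23944 = -28834;  -51147 + 28834 = -22313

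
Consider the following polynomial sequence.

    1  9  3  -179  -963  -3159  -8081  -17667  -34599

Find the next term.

-62423

First differences: 8  -6  -182  -784  -2196  -4922  -9586  -16932
Second differences: -14  -176  -602  -1412  -2726  -4664  -7346
Third differences: -162  -426  -810  -1314  -1938  -2682
Fourth differences: -264  -384  -504  -624  -744
Fifth differences: -120  -120  -120  -120
Constant fifth difference = -120, so extend:
-744 − 120 = -864;  -2682 − 864 = -3546;  -7346 − 3546 = -10892;  -16932 − 10892 = -27824;  -34599 − 27824 = -62423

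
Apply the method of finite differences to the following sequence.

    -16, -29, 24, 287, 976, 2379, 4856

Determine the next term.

-13  53  263  689  1403  2477
66  210  426  714  1074
144  216  288  360
72  72  72
The fourth differences are constant (72).
360 + 72 = 432;  1074 + 432 = 1506;  2477 + 1506 = 3983;  4856 + 3983 = 8839

8839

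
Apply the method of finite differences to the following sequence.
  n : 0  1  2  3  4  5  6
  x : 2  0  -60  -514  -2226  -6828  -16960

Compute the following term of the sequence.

-36510

D1: -2  -60  -454  -1712  -4602  -10132
D2: -58  -394  -1258  -2890  -5530
D3: -336  -864  -1632  -2640
D4: -528  -768  -1008
D5: -240  -240
Fifth differences constant at -240.
-1008 − 240 = -1248;  -2640 − 1248 = -3888;  -5530 − 3888 = -9418;  -10132 − 9418 = -19550;  -16960 − 19550 = -36510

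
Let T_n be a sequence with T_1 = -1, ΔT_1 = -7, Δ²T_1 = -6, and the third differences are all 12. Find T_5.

Build the table forward from the leading diagonal:
Δ³: 12, 12, 12, 12, 12
Δ²: -6, 6, 18, 30, 42
Δ: -7, -13, -7, 11, 41
T: -1, -8, -21, -28, -17

-17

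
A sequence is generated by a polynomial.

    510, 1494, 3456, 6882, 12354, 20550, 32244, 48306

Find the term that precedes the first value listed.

114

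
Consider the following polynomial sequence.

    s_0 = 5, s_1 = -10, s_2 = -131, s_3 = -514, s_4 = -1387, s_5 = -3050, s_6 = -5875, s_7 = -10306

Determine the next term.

-16859

D1: -15, -121, -383, -873, -1663, -2825, -4431
D2: -106, -262, -490, -790, -1162, -1606
D3: -156, -228, -300, -372, -444
D4: -72, -72, -72, -72
The fourth differences are constant (-72).
-444 − 72 = -516;  -1606 − 516 = -2122;  -4431 − 2122 = -6553;  -10306 − 6553 = -16859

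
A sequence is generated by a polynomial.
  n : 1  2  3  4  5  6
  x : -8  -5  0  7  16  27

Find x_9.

72

D1: 3 , 5 , 7 , 9 , 11
D2: 2 , 2 , 2 , 2
Constant second difference = 2, so extend:
11 + 2 = 13;  27 + 13 = 40
13 + 2 = 15;  40 + 15 = 55
15 + 2 = 17;  55 + 17 = 72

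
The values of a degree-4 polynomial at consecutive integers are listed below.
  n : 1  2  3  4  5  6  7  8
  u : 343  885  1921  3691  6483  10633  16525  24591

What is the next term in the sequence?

35311

D1: 542 , 1036 , 1770 , 2792 , 4150 , 5892 , 8066
D2: 494 , 734 , 1022 , 1358 , 1742 , 2174
D3: 240 , 288 , 336 , 384 , 432
D4: 48 , 48 , 48 , 48
Fourth differences constant at 48.
432 + 48 = 480;  2174 + 480 = 2654;  8066 + 2654 = 10720;  24591 + 10720 = 35311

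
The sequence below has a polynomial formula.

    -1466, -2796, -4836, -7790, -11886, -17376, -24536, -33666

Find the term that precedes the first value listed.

-666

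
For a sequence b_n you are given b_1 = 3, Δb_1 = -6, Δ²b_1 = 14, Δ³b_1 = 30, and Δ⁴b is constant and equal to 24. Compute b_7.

1137

Build the table forward from the leading diagonal:
D4: 24, 24, 24, 24, 24, 24, 24
D3: 30, 54, 78, 102, 126, 150, 174
D2: 14, 44, 98, 176, 278, 404, 554
D1: -6, 8, 52, 150, 326, 604, 1008
b: 3, -3, 5, 57, 207, 533, 1137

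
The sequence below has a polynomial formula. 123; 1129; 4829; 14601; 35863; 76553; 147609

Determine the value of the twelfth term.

1611689

Δ: 1006  3700  9772  21262  40690  71056
Δ²: 2694  6072  11490  19428  30366
Δ³: 3378  5418  7938  10938
Δ⁴: 2040  2520  3000
Δ⁵: 480  480
The fifth differences are constant (480).
3000 + 480 = 3480;  10938 + 3480 = 14418;  30366 + 14418 = 44784;  71056 + 44784 = 115840;  147609 + 115840 = 263449
3480 + 480 = 3960;  14418 + 3960 = 18378;  44784 + 18378 = 63162;  115840 + 63162 = 179002;  263449 + 179002 = 442451
3960 + 480 = 4440;  18378 + 4440 = 22818;  63162 + 22818 = 85980;  179002 + 85980 = 264982;  442451 + 264982 = 707433
4440 + 480 = 4920;  22818 + 4920 = 27738;  85980 + 27738 = 113718;  264982 + 113718 = 378700;  707433 + 378700 = 1086133
4920 + 480 = 5400;  27738 + 5400 = 33138;  113718 + 33138 = 146856;  378700 + 146856 = 525556;  1086133 + 525556 = 1611689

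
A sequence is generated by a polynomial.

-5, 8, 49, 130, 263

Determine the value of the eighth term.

D1: 13, 41, 81, 133
D2: 28, 40, 52
D3: 12, 12
The third differences are constant (12).
52 + 12 = 64;  133 + 64 = 197;  263 + 197 = 460
64 + 12 = 76;  197 + 76 = 273;  460 + 273 = 733
76 + 12 = 88;  273 + 88 = 361;  733 + 361 = 1094

1094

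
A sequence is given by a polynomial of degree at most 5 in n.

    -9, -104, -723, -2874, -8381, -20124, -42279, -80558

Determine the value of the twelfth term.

Δ: -95, -619, -2151, -5507, -11743, -22155, -38279
Δ²: -524, -1532, -3356, -6236, -10412, -16124
Δ³: -1008, -1824, -2880, -4176, -5712
Δ⁴: -816, -1056, -1296, -1536
Δ⁵: -240, -240, -240
Constant fifth difference = -240, so extend:
-1536 − 240 = -1776;  -5712 − 1776 = -7488;  -16124 − 7488 = -23612;  -38279 − 23612 = -61891;  -80558 − 61891 = -142449
-1776 − 240 = -2016;  -7488 − 2016 = -9504;  -23612 − 9504 = -33116;  -61891 − 33116 = -95007;  -142449 − 95007 = -237456
-2016 − 240 = -2256;  -9504 − 2256 = -11760;  -33116 − 11760 = -44876;  -95007 − 44876 = -139883;  -237456 − 139883 = -377339
-2256 − 240 = -2496;  -11760 − 2496 = -14256;  -44876 − 14256 = -59132;  -139883 − 59132 = -199015;  -377339 − 199015 = -576354

-576354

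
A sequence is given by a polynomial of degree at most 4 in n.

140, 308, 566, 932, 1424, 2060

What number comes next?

First differences: 168, 258, 366, 492, 636
Second differences: 90, 108, 126, 144
Third differences: 18, 18, 18
Third differences constant at 18.
144 + 18 = 162;  636 + 162 = 798;  2060 + 798 = 2858

2858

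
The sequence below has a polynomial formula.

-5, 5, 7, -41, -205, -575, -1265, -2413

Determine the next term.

-4181

10, 2, -48, -164, -370, -690, -1148
-8, -50, -116, -206, -320, -458
-42, -66, -90, -114, -138
-24, -24, -24, -24
The fourth differences are constant (-24).
-138 − 24 = -162;  -458 − 162 = -620;  -1148 − 620 = -1768;  -2413 − 1768 = -4181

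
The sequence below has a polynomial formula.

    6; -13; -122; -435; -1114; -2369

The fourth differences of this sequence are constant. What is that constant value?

Δ: -19, -109, -313, -679, -1255
Δ²: -90, -204, -366, -576
Δ³: -114, -162, -210
Δ⁴: -48, -48

-48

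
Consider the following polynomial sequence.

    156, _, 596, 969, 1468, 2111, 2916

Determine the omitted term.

331

Using the last 5 terms:
First differences: 373  499  643  805
Second differences: 126  144  162
Third differences: 18  18
Constant third difference = 18.
Extend backward: 126 − 18 = 108;  373 − 108 = 265;  596 − 265 = 331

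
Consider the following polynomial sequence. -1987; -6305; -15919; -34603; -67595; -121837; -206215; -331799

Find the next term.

-512083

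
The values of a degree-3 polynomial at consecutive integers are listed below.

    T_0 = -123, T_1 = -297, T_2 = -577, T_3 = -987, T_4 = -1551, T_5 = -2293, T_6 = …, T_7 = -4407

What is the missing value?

Using the first 6 terms:
Δ: -174, -280, -410, -564, -742
Δ²: -106, -130, -154, -178
Δ³: -24, -24, -24
Constant third difference = -24.
Extend forward: -178 − 24 = -202;  -742 − 202 = -944;  -2293 − 944 = -3237

-3237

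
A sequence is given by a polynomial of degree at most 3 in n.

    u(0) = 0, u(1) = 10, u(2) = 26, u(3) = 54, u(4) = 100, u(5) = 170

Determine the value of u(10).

D1: 10, 16, 28, 46, 70
D2: 6, 12, 18, 24
D3: 6, 6, 6
Third differences constant at 6.
24 + 6 = 30;  70 + 30 = 100;  170 + 100 = 270
30 + 6 = 36;  100 + 36 = 136;  270 + 136 = 406
36 + 6 = 42;  136 + 42 = 178;  406 + 178 = 584
42 + 6 = 48;  178 + 48 = 226;  584 + 226 = 810
48 + 6 = 54;  226 + 54 = 280;  810 + 280 = 1090

1090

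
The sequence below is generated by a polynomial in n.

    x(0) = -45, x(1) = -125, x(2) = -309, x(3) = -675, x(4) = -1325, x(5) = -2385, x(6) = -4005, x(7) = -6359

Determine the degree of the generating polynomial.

D1: -80, -184, -366, -650, -1060, -1620, -2354
D2: -104, -182, -284, -410, -560, -734
D3: -78, -102, -126, -150, -174
D4: -24, -24, -24, -24
The fourth differences are constant, so the polynomial has degree 4.

4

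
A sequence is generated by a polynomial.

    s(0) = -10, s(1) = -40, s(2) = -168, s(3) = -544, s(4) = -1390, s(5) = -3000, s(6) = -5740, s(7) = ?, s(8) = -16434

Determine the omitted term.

Using the first 7 terms:
Δ: -30  -128  -376  -846  -1610  -2740
Δ²: -98  -248  -470  -764  -1130
Δ³: -150  -222  -294  -366
Δ⁴: -72  -72  -72
Constant fourth difference = -72.
Extend forward: -366 − 72 = -438;  -1130 − 438 = -1568;  -2740 − 1568 = -4308;  -5740 − 4308 = -10048

-10048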